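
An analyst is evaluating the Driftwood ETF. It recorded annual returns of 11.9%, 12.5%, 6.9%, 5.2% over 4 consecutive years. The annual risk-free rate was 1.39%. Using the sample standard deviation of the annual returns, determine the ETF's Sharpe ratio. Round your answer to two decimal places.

r̄ = (11.9 + 12.5 + 6.9 + 5.2) / 4 = 36.50 / 4 = 9.1250%
Σ(r − r̄)² = (11.9 − 9.1250)² + (12.5 − 9.1250)² + … = 39.4475
sample σ = √(39.4475 / 3) = √13.1492 = 3.6262%
Sharpe = (r̄ − rf) / σ = (9.1250 − 1.39) / 3.6262 = 7.7350 / 3.6262 = 2.1331

2.13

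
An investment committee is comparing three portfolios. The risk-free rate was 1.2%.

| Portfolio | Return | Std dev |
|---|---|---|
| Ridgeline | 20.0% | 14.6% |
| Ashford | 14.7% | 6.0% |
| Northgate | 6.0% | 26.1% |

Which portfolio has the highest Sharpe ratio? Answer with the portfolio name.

Ashford

Ridgeline: Sharpe ratio = (20.0% − 1.2%) / 14.6% = 1.288
Ashford: Sharpe ratio = (14.7% − 1.2%) / 6.0% = 2.250
Northgate: Sharpe ratio = (6.0% − 1.2%) / 26.1% = 0.184
Highest: Ashford (2.250).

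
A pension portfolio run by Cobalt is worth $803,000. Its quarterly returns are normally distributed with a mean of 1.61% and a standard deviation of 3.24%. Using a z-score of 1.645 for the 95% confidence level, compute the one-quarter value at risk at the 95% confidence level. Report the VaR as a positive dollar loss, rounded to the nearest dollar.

Return at the 95% tail: μ − z·σ = 1.61% − 1.645 × 3.24% = 1.61 − 5.3298 = -3.7198%
VaR = −(-3.7198%) × $803,000 = 3.7198% × $803,000 = $29,870

$29,870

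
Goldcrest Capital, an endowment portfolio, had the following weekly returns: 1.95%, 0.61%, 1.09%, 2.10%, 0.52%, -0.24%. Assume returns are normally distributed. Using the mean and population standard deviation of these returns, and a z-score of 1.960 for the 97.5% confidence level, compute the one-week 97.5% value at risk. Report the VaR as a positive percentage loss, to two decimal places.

0.60

Mean return r̄ = 6.030 / 6 = 1.0050%
Σ(r − r̄)² = 4.0406; population σ = √(4.0406/6) = 0.8206%
VaR = −(r̄ − z·σ) = −(1.0050 − 1.960 × 0.8206) = −(-0.6034) = 0.6034%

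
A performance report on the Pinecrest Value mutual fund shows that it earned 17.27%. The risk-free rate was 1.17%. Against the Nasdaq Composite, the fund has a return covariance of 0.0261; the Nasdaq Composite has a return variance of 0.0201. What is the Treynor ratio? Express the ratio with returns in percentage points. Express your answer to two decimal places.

β = Cov / Var = 0.0261 / 0.0201 = 1.2985
Treynor = (Rp − Rf) / β = (17.27% − 1.17%) / 1.2985 = 16.10 / 1.2985 = 12.3989

12.40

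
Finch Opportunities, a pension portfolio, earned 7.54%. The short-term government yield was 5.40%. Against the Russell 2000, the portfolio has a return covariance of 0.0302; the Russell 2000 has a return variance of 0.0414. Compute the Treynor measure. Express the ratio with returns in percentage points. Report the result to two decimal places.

β = Cov / Var = 0.0302 / 0.0414 = 0.7295
Treynor = (Rp − Rf) / β = (7.54% − 5.40%) / 0.7295 = 2.14 / 0.7295 = 2.9335

2.93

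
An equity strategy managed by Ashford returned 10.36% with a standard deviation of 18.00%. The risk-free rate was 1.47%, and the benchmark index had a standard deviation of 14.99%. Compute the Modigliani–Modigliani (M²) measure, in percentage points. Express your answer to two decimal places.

8.87

Sharpe = (Rp − Rf) / σp = (10.36% − 1.47%) / 18.00% = 0.4939
M² = Rf + Sharpe × σm = 1.47% + 0.4939 × 14.99% = 8.8736%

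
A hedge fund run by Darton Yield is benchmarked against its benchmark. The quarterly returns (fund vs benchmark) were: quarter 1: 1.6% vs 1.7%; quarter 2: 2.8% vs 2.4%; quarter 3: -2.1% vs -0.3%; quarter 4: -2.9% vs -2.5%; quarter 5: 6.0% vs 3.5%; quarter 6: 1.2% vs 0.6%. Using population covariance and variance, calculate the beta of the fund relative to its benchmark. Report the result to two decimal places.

r̄p = 1.1000%,  r̄m = 0.9000%
Cov = Σ(rp − r̄p)(rm − r̄m) / 6 = 5.5167
Var(rm) = Σ(rm − r̄m)² / 6 = 3.7900
β = Cov / Var = 5.5167 / 3.7900 = 1.4556

1.46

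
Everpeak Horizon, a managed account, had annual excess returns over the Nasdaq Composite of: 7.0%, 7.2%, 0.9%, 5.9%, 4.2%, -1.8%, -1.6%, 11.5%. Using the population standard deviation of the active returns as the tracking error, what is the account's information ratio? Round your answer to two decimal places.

r̄ = (7 + 7.2 + 0.9 + 5.9 + 4.2 − 1.8 − 1.6 + 11.5) / 8 = 33.30 / 8 = 4.1625%
Population σ = √[Σ(r − r̄)² / 8] = √[153.5388 / 8] = √19.1924 = 4.3809%
IR = r̄ / tracking error = 4.1625 / 4.3809 = 0.9501

0.95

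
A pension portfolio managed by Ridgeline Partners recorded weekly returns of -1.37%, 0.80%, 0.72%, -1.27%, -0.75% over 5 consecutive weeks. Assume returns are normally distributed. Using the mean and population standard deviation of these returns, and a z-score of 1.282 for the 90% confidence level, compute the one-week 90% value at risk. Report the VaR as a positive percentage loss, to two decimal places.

r̄ = (-1.37 + 0.8 + 0.72 − 1.27 − 0.75) / 5 = -1.870 / 5 = -0.3740%
Population std dev = √[4.5113 / 5] = 0.9499%
VaR = −(r̄ − z·σ) = −(-0.3740 − 1.282 × 0.9499) = −(-1.5918) = 1.5918%

1.59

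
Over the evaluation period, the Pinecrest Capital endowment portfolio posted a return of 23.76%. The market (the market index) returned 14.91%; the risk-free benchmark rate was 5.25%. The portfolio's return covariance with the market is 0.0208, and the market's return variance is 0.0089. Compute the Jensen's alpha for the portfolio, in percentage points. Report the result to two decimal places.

β = Cov / Var = 0.0208 / 0.0089 = 2.3371
E[R] = Rf + β(Rm − Rf) = 5.25% + 2.3371 × (14.91% − 5.25%) = 27.8264%
α = Rp − E[R] = 23.76% − 27.8264% = -4.0664

-4.07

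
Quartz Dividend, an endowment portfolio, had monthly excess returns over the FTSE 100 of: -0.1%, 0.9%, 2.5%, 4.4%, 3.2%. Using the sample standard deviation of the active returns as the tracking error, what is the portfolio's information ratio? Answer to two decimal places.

1.21

r̄ = (-0.1 + 0.9 + 2.5 + 4.4 + 3.2) / 5 = 2.1800%
Σ(r − r̄)² = (-0.1 − 2.1800)² + (0.9 − 2.1800)² + (2.5 − 2.1800)² + … = 12.9080
sample σ = √(12.9080 / 4) = √3.2270 = 1.7964%
IR = r̄ / tracking error = 2.1800 / 1.7964 = 1.2135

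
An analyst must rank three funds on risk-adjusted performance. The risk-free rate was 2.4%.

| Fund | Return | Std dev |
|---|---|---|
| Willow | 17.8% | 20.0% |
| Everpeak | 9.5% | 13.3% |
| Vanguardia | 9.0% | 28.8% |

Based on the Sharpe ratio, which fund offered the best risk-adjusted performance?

Willow

Willow: Sharpe ratio = (17.8% − 2.4%) / 20.0% = 0.770
Everpeak: Sharpe ratio = (9.5% − 2.4%) / 13.3% = 0.534
Vanguardia: Sharpe ratio = (9.0% − 2.4%) / 28.8% = 0.229
Highest: Willow (0.770).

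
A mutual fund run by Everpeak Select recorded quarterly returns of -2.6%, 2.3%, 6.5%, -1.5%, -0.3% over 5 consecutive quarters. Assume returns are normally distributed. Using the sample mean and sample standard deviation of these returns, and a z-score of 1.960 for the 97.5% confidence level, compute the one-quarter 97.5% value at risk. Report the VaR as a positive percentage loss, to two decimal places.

6.24

μ = (-2.6 + 2.3 + 6.5 − 1.5 − 0.3) / 5 = 4.40 / 5 = 0.8800%
Σ(r − μ)² = (-2.6 − 0.8800)² + (2.3 − 0.8800)² + … = 52.7680
σ = √[52.7680 / 4] = 3.6321%
VaR = −(μ − z·σ) = −(0.8800 − 1.960 × 3.6321) = −(-6.2389) = 6.2389%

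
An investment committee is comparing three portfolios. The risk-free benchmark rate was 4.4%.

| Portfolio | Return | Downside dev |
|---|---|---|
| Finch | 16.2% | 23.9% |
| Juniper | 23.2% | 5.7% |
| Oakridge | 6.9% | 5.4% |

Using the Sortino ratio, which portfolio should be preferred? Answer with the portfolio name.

Finch: Sortino ratio = (16.2% − 4.4%) / 23.9% = 0.494
Juniper: Sortino ratio = (23.2% − 4.4%) / 5.7% = 3.298
Oakridge: Sortino ratio = (6.9% − 4.4%) / 5.4% = 0.463
Highest: Juniper (3.298).

Juniper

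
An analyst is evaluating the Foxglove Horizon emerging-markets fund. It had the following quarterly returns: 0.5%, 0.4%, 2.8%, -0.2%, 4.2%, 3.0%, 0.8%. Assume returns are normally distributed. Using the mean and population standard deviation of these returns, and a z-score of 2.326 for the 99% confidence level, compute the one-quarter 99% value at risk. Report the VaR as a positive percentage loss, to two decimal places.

1.95

Mean return r̄ = 11.50 / 7 = 1.6429%
Population σ = √[Σ(r − r̄)² / 7] = √[16.6771 / 7] = √2.3824 = 1.5435%
VaR = −(r̄ − z·σ) = −(1.6429 − 2.326 × 1.5435) = −(-1.9473) = 1.9473%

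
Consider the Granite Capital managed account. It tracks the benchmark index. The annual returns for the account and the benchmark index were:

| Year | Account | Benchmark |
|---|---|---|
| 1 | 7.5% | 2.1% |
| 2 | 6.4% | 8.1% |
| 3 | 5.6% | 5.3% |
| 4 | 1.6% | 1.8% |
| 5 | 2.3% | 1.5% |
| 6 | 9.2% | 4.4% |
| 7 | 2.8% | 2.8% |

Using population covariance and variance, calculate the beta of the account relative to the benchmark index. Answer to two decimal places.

r̄p = 5.0571%,  r̄m = 3.7143%
Cov = Σ(rp − r̄p)(rm − r̄m) / 7 = 2.9192
Var(rm) = Σ(rm − r̄m)² / 7 = 4.8898
β = Cov / Var = 2.9192 / 4.8898 = 0.5970

0.60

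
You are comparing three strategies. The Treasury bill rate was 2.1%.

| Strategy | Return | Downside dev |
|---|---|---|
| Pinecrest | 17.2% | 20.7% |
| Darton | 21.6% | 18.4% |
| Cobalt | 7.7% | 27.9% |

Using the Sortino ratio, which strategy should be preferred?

Pinecrest: Sortino ratio = (17.2% − 2.1%) / 20.7% = 0.729
Darton: Sortino ratio = (21.6% − 2.1%) / 18.4% = 1.060
Cobalt: Sortino ratio = (7.7% − 2.1%) / 27.9% = 0.201
Highest: Darton (1.060).

Darton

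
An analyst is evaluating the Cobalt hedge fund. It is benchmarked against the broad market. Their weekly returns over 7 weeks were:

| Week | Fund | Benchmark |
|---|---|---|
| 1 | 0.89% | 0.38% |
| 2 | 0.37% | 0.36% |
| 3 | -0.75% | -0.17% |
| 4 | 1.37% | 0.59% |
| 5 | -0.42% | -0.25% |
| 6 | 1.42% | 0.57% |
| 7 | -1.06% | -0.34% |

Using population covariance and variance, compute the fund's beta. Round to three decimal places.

2.464

r̄p = 0.2600%,  r̄m = 0.1629%
Cov = Σ(rp − r̄p)(rm − r̄m) / 7 = 0.3408
Var(rm) = Σ(rm − r̄m)² / 7 = 0.1383
β = Cov / Var = 0.3408 / 0.1383 = 2.4642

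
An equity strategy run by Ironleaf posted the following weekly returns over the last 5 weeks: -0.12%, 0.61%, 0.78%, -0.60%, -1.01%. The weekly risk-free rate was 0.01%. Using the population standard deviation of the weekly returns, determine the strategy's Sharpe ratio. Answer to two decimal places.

r̄ = (-0.12 + 0.61 + 0.78 − 0.6 − 1.01) / 5 = -0.0680%
Σ(r − r̄)² = 2.3519; population σ = √(2.3519/5) = 0.6858%
Sharpe = (r̄ − rf) / σ = (-0.0680 − 0.01) / 0.6858 = -0.0780 / 0.6858 = -0.1137

-0.11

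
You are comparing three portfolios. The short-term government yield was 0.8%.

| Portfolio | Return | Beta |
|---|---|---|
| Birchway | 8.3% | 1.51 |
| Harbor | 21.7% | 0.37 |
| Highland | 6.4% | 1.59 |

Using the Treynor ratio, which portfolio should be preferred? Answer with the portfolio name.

Birchway: Treynor = (8.3% − 0.8%) / 1.51 = 4.967
Harbor: Treynor = (21.7% − 0.8%) / 0.37 = 56.486
Highland: Treynor = (6.4% − 0.8%) / 1.59 = 3.522
Highest: Harbor (56.486).

Harbor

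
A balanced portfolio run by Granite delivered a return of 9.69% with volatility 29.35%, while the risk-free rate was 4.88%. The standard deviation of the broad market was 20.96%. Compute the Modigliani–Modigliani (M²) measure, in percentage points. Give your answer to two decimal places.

8.32

Sharpe = (Rp − Rf) / σp = (9.69% − 4.88%) / 29.35% = 0.1639
M² = Rf + Sharpe × σm = 4.88% + 0.1639 × 20.96% = 8.3153%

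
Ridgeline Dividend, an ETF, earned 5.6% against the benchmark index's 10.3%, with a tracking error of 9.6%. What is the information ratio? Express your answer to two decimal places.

-0.49

IR = (Rp − Rb) / TE = (5.6% − 10.3%) / 9.6% = -4.70% / 9.6% = -0.4896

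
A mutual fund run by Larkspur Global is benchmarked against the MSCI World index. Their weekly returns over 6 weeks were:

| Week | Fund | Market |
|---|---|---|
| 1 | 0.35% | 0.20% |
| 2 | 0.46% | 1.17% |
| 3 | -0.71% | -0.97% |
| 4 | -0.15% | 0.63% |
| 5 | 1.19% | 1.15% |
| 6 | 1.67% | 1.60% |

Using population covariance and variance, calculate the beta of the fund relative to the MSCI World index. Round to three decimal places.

r̄p = 0.4683%,  r̄m = 0.6300%
Cov = Σ(rp − r̄p)(rm − r̄m) / 6 = 0.5788
Var(rm) = Σ(rm − r̄m)² / 6 = 0.7080
β = Cov / Var = 0.5788 / 0.7080 = 0.8175

0.818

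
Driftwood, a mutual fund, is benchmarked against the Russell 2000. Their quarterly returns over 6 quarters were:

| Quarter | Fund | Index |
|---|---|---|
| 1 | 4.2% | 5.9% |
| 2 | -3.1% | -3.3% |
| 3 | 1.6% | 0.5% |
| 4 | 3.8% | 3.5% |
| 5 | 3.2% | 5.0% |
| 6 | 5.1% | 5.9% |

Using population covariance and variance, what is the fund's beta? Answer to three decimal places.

r̄p = 2.4667%,  r̄m = 2.9167%
Cov = Σ(rp − r̄p)(rm − r̄m) / 6 = 8.6722
Var(rm) = Σ(rm − r̄m)² / 6 = 11.1614
β = Cov / Var = 8.6722 / 11.1614 = 0.7770

0.777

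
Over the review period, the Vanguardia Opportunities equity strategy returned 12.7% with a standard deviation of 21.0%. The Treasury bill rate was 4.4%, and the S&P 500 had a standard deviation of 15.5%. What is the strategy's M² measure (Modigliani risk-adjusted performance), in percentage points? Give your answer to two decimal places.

10.53

Sharpe = (Rp − Rf) / σp = (12.7% − 4.4%) / 21.0% = 0.3952
M² = Rf + Sharpe × σm = 4.4% + 0.3952 × 15.5% = 10.5256%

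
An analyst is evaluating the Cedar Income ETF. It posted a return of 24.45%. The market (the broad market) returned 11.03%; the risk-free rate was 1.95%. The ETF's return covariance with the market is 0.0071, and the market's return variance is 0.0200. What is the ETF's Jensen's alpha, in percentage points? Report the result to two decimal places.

19.28

β = Cov / Var = 0.0071 / 0.0200 = 0.3550
E[R] = Rf + β(Rm − Rf) = 1.95% + 0.3550 × (11.03% − 1.95%) = 5.1734%
α = Rp − E[R] = 24.45% − 5.1734% = 19.2766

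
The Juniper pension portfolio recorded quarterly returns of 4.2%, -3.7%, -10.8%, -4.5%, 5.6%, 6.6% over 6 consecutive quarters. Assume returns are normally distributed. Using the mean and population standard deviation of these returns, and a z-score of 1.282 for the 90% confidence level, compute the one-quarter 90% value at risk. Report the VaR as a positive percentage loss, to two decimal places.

r̄ = (4.2 − 3.7 − 10.8 − 4.5 + 5.6 + 6.6) / 6 = -2.60 / 6 = -0.4333%
Σ(r − r̄)² = 242.0133; population σ = √(242.0133/6) = 6.3510%
VaR = −(r̄ − z·σ) = −(-0.4333 − 1.282 × 6.3510) = −(-8.5753) = 8.5753%

8.58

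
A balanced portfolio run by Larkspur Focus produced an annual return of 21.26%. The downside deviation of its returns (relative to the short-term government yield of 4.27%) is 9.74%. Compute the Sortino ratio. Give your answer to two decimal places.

Sortino = (Rp − Rf) / σd = (21.26% − 4.27%) / 9.74% = 16.99% / 9.74% = 1.7444

1.74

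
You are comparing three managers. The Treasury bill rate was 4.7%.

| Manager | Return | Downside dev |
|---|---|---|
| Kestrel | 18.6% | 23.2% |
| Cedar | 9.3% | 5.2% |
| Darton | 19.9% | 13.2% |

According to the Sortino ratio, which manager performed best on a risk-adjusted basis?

Darton

Kestrel: Sortino ratio = (18.6% − 4.7%) / 23.2% = 0.599
Cedar: Sortino ratio = (9.3% − 4.7%) / 5.2% = 0.885
Darton: Sortino ratio = (19.9% − 4.7%) / 13.2% = 1.152
Highest: Darton (1.152).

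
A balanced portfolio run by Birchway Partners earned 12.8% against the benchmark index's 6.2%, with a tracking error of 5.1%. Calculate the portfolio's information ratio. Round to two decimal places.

1.29

IR = (Rp − Rb) / TE = (12.8% − 6.2%) / 5.1% = 6.60% / 5.1% = 1.2941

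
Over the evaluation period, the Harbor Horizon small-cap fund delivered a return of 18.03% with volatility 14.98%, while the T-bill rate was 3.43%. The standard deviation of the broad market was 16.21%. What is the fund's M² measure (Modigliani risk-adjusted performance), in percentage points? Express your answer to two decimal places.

Sharpe = (Rp − Rf) / σp = (18.03% − 3.43%) / 14.98% = 0.9746
M² = Rf + Sharpe × σm = 3.43% + 0.9746 × 16.21% = 19.2283%

19.23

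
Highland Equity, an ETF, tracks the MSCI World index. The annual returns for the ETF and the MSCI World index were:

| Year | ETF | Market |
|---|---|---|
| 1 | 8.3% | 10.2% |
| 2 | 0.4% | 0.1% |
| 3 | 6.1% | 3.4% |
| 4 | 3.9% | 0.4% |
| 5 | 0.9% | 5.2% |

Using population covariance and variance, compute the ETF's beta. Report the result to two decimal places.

r̄p = 3.9200%,  r̄m = 3.8600%
Cov = Σ(rp − r̄p)(rm − r̄m) / 5 = 7.2048
Var(rm) = Σ(rm − r̄m)² / 5 = 13.6624
β = Cov / Var = 7.2048 / 13.6624 = 0.5273

0.53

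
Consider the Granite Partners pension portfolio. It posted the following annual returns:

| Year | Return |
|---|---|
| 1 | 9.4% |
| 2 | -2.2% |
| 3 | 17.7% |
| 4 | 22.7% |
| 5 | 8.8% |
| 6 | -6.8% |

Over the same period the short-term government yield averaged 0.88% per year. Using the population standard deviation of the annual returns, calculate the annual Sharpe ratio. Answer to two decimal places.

0.72

μ = (9.4 − 2.2 + 17.7 + 22.7 + 8.8 − 6.8) / 6 = 49.60 / 6 = 8.2667%
Population σ = √[Σ(r − μ)² / 6] = √[635.4333 / 6] = √105.9056 = 10.2910%
Sharpe = (μ − rf) / σ = (8.2667 − 0.88) / 10.2910 = 7.3867 / 10.2910 = 0.7178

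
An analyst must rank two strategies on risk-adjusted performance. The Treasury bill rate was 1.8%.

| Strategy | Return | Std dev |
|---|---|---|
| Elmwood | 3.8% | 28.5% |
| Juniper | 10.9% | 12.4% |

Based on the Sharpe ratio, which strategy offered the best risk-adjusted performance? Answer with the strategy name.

Juniper

Elmwood: Sharpe ratio = (3.8% − 1.8%) / 28.5% = 0.070
Juniper: Sharpe ratio = (10.9% − 1.8%) / 12.4% = 0.734
Highest: Juniper (0.734).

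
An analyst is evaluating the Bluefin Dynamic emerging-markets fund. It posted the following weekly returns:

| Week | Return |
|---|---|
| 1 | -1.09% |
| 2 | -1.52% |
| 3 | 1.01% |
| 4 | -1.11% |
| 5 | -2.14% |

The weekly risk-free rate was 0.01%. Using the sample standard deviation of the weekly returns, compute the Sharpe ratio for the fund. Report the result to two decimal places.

-0.83

μ = (-1.09 − 1.52 + 1.01 − 1.11 − 2.14) / 5 = -0.9700%
Σ(r − μ)² = 5.6258; sample σ = √(5.6258/4) = 1.1859%
Sharpe = (μ − rf) / σ = (-0.9700 − 0.01) / 1.1859 = -0.9800 / 1.1859 = -0.8264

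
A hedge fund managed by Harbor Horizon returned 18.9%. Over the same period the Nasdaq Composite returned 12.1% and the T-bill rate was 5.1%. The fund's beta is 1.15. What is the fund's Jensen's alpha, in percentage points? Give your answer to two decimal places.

5.75

CAPM expected return = Rf + β(Rm − Rf) = 5.1% + 1.15 × (12.1% − 5.1%) = 5.1 + 1.15 × 7.00 = 13.1500%
Jensen's α = Rp − E[R] = 18.9% − 13.1500% = 5.7500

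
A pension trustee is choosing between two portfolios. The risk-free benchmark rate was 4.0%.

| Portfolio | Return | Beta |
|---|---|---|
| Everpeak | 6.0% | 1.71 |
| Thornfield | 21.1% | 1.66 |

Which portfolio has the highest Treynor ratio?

Everpeak: Treynor = (6.0% − 4.0%) / 1.71 = 1.170
Thornfield: Treynor = (21.1% − 4.0%) / 1.66 = 10.301
Highest: Thornfield (10.301).

Thornfield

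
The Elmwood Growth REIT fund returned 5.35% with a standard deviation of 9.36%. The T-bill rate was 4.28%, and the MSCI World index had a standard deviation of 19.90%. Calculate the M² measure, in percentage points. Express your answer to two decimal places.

6.55

Sharpe = (Rp − Rf) / σp = (5.35% − 4.28%) / 9.36% = 0.1143
M² = Rf + Sharpe × σm = 4.28% + 0.1143 × 19.90% = 6.5546%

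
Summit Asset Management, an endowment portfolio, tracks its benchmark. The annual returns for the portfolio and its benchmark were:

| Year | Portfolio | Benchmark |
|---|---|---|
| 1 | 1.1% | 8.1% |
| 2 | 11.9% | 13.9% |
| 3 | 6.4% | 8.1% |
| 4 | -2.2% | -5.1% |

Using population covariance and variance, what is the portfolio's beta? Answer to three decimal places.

r̄p = 4.3000%,  r̄m = 6.2500%
Cov = Σ(rp − r̄p)(rm − r̄m) / 4 = 32.4700
Var(rm) = Σ(rm − r̄m)² / 4 = 48.5475
β = Cov / Var = 32.4700 / 48.5475 = 0.6688

0.669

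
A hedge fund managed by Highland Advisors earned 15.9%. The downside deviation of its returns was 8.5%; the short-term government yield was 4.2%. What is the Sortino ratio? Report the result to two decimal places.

Sortino = (Rp − Rf) / σd = (15.9% − 4.2%) / 8.5% = 11.70% / 8.5% = 1.3765

1.38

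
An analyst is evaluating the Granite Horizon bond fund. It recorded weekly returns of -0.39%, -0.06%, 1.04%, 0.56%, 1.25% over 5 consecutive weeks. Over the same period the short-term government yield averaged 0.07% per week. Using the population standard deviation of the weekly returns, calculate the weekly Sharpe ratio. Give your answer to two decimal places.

r̄ = (-0.39 − 0.06 + 1.04 + 0.56 + 1.25) / 5 = 0.4800%
Σ(r − r̄)² = 1.9614; population σ = √(1.9614/5) = 0.6263%
Sharpe = (r̄ − rf) / σ = (0.4800 − 0.07) / 0.6263 = 0.4100 / 0.6263 = 0.6546

0.65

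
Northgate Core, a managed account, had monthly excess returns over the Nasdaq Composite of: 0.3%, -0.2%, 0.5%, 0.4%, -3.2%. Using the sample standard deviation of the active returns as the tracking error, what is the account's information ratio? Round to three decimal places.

-0.281

r̄ = (0.3 − 0.2 + 0.5 + 0.4 − 3.2) / 5 = -2.20 / 5 = -0.4400%
Sample σ = √[Σ(r − r̄)² / 4] = √[9.8120 / 4] = √2.4530 = 1.5662%
IR = r̄ / tracking error = -0.4400 / 1.5662 = -0.2809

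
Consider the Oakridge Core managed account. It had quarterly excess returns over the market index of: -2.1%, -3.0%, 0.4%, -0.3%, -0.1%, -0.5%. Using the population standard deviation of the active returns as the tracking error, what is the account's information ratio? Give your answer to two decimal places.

-0.78

μ = (-2.1 − 3 + 0.4 − 0.3 − 0.1 − 0.5) / 6 = -5.60 / 6 = -0.9333%
Σ(r − μ)² = 8.6933; population σ = √(8.6933/6) = 1.2037%
IR = μ / tracking error = -0.9333 / 1.2037 = -0.7754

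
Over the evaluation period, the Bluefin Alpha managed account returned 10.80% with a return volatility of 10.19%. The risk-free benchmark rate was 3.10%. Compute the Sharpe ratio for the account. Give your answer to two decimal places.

0.76

Sharpe = (Rp − Rf) / σp = (10.80% − 3.10%) / 10.19% = 7.70% / 10.19% = 0.7556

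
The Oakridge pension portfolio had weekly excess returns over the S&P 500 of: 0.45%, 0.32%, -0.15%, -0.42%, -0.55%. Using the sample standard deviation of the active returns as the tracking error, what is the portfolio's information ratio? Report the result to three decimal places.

-0.158

r̄ = (0.45 + 0.32 − 0.15 − 0.42 − 0.55) / 5 = -0.350 / 5 = -0.0700%
Σ(r − r̄)² = 0.7818; sample σ = √(0.7818/4) = 0.4421%
IR = r̄ / tracking error = -0.0700 / 0.4421 = -0.1583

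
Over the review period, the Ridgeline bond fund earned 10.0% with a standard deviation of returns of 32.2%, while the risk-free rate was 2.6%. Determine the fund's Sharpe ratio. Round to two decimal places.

0.23

Sharpe = (Rp − Rf) / σp = (10.0% − 2.6%) / 32.2% = 7.40% / 32.2% = 0.2298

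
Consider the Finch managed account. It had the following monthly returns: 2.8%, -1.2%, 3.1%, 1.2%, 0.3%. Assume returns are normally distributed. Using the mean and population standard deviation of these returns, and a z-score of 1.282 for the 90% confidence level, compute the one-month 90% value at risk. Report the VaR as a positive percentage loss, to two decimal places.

0.81

r̄ = (2.8 − 1.2 + 3.1 + 1.2 + 0.3) / 5 = 1.2400%
Σ(r − r̄)² = (2.8 − 1.2400)² + (-1.2 − 1.2400)² + (3.1 − 1.2400)² + … = 12.7320
population σ = √(12.7320 / 5) = √2.5464 = 1.5957%
VaR = −(r̄ − z·σ) = −(1.2400 − 1.282 × 1.5957) = −(-0.8057) = 0.8057%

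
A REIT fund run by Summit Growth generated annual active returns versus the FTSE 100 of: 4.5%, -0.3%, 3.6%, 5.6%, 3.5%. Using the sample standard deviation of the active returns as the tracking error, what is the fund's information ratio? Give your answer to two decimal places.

r̄ = (4.5 − 0.3 + 3.6 + 5.6 + 3.5) / 5 = 16.90 / 5 = 3.3800%
Σ(r − r̄)² = 19.7880; sample σ = √(19.7880/4) = 2.2242%
IR = r̄ / tracking error = 3.3800 / 2.2242 = 1.5196

1.52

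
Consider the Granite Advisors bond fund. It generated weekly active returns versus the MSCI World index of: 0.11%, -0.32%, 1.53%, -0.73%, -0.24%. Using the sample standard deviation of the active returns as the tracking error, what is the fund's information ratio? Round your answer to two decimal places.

r̄ = (0.11 − 0.32 + 1.53 − 0.73 − 0.24) / 5 = 0.0700%
Sample std dev = √[3.0214 / 4] = 0.8691%
IR = r̄ / tracking error = 0.0700 / 0.8691 = 0.0805

0.08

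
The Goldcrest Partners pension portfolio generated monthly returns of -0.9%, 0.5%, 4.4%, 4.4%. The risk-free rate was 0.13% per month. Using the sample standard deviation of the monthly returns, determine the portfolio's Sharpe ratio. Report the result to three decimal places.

0.725

r̄ = (-0.9 + 0.5 + 4.4 + 4.4) / 4 = 2.1000%
Σ(r − r̄)² = 22.1400; sample σ = √(22.1400/3) = 2.7166%
Sharpe = (r̄ − rf) / σ = (2.1000 − 0.13) / 2.7166 = 1.9700 / 2.7166 = 0.7252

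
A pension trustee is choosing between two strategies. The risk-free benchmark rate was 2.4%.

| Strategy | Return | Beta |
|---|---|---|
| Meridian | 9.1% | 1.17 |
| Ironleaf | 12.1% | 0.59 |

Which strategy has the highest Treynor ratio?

Meridian: Treynor = (9.1% − 2.4%) / 1.17 = 5.726
Ironleaf: Treynor = (12.1% − 2.4%) / 0.59 = 16.441
Highest: Ironleaf (16.441).

Ironleaf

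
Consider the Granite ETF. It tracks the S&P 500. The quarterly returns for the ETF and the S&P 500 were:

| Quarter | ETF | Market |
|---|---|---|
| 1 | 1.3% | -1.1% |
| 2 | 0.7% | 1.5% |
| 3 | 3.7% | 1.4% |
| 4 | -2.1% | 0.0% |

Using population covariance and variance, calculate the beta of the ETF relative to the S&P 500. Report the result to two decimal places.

r̄p = 0.9000%,  r̄m = 0.4500%
Cov = Σ(rp − r̄p)(rm − r̄m) / 4 = 0.7950
Var(rm) = Σ(rm − r̄m)² / 4 = 1.1525
β = Cov / Var = 0.7950 / 1.1525 = 0.6898

0.69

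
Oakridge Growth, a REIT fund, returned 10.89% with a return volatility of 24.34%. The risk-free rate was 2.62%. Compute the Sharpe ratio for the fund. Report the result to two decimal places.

0.34

Sharpe = (Rp − Rf) / σp = (10.89% − 2.62%) / 24.34% = 8.27% / 24.34% = 0.3398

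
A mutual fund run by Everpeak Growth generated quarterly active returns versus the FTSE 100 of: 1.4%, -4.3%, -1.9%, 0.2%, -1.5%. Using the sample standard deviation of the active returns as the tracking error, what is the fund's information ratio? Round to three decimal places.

Mean return r̄ = -6.10 / 5 = -1.2200%
Sample σ = √[Σ(r − r̄)² / 4] = √[18.9080 / 4] = √4.7270 = 2.1742%
IR = r̄ / tracking error = -1.2200 / 2.1742 = -0.5611

-0.561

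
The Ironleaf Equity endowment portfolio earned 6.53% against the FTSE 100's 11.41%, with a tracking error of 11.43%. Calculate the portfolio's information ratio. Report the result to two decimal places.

-0.43

IR = (Rp − Rb) / TE = (6.53% − 11.41%) / 11.43% = -4.88% / 11.43% = -0.4269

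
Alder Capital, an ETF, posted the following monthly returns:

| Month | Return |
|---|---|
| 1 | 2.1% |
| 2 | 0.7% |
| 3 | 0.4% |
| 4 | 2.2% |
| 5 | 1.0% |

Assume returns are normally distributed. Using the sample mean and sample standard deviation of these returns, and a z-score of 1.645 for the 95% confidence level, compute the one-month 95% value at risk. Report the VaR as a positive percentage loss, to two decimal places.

0.07

r̄ = (2.1 + 0.7 + 0.4 + 2.2 + 1) / 5 = 1.2800%
Sample std dev = √[2.7080 / 4] = 0.8228%
VaR = −(r̄ − z·σ) = −(1.2800 − 1.645 × 0.8228) = −(-0.0735) = 0.0735%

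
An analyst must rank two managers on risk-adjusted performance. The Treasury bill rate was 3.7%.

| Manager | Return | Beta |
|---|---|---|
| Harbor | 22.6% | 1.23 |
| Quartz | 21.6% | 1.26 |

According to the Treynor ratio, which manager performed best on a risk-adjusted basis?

Harbor: Treynor = (22.6% − 3.7%) / 1.23 = 15.366
Quartz: Treynor = (21.6% − 3.7%) / 1.26 = 14.206
Highest: Harbor (15.366).

Harbor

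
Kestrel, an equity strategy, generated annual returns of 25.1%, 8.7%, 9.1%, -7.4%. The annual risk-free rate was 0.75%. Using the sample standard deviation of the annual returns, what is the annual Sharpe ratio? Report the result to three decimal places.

Mean return r̄ = 35.50 / 4 = 8.8750%
Σ(r − r̄)² = 528.2075; sample σ = √(528.2075/3) = 13.2691%
Sharpe = (r̄ − rf) / σ = (8.8750 − 0.75) / 13.2691 = 8.1250 / 13.2691 = 0.6123

0.612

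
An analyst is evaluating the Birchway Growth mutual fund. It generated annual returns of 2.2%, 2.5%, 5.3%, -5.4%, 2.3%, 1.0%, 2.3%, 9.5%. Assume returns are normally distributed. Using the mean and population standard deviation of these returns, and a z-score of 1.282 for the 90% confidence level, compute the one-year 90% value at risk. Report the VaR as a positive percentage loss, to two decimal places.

2.54

r̄ = (2.2 + 2.5 + 5.3 − 5.4 + 2.3 + 1 + 2.3 + 9.5) / 8 = 2.4625%
Σ(r − r̄)² = (2.2 − 2.4625)² + (2.5 − 2.4625)² + … = 121.6588
population σ = √(121.6588 / 8) = √15.2074 = 3.8997%
VaR = −(r̄ − z·σ) = −(2.4625 − 1.282 × 3.8997) = −(-2.5369) = 2.5369%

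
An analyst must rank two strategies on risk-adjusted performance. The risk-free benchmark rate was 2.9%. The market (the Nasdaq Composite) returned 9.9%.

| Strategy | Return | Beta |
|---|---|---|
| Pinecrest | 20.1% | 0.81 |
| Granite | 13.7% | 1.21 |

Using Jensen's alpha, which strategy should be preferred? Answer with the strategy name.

Pinecrest: α = 20.1% − [2.9% + 0.81 × (9.9% − 2.9%)] = 11.530
Granite: α = 13.7% − [2.9% + 1.21 × (9.9% − 2.9%)] = 2.330
Highest: Pinecrest (11.530).

Pinecrest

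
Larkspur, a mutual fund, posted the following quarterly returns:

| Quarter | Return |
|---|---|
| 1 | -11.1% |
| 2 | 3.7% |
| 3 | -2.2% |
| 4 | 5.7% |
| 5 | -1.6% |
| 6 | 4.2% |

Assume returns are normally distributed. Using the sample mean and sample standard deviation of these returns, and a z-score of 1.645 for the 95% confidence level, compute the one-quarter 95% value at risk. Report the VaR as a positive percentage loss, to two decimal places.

10.47

r̄ = (-11.1 + 3.7 − 2.2 + 5.7 − 1.6 + 4.2) / 6 = -1.30 / 6 = -0.2167%
Σ(r − r̄)² = (-11.1 − (-0.2167))² + (3.7 − (-0.2167))² + (-2.2 − (-0.2167))² + … = 194.1483
sample σ = √(194.1483 / 5) = √38.8297 = 6.2313%
VaR = −(r̄ − z·σ) = −(-0.2167 − 1.645 × 6.2313) = −(-10.4672) = 10.4672%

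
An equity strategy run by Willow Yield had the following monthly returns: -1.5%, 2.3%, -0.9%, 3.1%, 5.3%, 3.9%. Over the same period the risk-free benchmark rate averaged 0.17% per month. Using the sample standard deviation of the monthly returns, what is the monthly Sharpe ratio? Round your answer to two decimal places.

r̄ = (-1.5 + 2.3 − 0.9 + 3.1 + 5.3 + 3.9) / 6 = 12.20 / 6 = 2.0333%
Σ(r − r̄)² = 36.4533; sample σ = √(36.4533/5) = 2.7001%
Sharpe = (r̄ − rf) / σ = (2.0333 − 0.17) / 2.7001 = 1.8633 / 2.7001 = 0.6901

0.69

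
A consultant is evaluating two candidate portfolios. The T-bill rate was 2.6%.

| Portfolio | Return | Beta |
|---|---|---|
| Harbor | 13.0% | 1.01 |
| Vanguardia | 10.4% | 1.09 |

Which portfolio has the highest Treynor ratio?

Harbor

Harbor: Treynor = (13.0% − 2.6%) / 1.01 = 10.297
Vanguardia: Treynor = (10.4% − 2.6%) / 1.09 = 7.156
Highest: Harbor (10.297).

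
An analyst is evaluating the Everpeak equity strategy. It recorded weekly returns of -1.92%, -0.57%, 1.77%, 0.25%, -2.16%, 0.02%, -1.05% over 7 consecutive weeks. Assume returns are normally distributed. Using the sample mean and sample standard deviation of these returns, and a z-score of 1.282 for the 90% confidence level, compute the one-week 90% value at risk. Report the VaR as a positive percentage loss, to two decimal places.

2.26

r̄ = (-1.92 − 0.57 + 1.77 + 0.25 − 2.16 + 0.02 − 1.05) / 7 = -3.660 / 7 = -0.5229%
Sample std dev = √[11.0615 / 6] = 1.3578%
VaR = −(r̄ − z·σ) = −(-0.5229 − 1.282 × 1.3578) = −(-2.2636) = 2.2636%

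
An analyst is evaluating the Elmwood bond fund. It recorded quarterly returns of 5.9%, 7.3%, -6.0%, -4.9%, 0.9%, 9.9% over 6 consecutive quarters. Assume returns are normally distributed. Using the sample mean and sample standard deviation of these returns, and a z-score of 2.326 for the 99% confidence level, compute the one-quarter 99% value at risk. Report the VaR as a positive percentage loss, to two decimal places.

13.19

μ = (5.9 + 7.3 − 6 − 4.9 + 0.9 + 9.9) / 6 = 2.1833%
Σ(r − μ)² = (5.9 − 2.1833)² + (7.3 − 2.1833)² + … = 218.3283
sample σ = √(218.3283 / 5) = √43.6657 = 6.6080%
VaR = −(μ − z·σ) = −(2.1833 − 2.326 × 6.6080) = −(-13.1869) = 13.1869%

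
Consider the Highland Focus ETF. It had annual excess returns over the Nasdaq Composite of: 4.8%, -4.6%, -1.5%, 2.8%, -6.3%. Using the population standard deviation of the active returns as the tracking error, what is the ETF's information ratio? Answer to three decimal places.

Mean return μ = -4.80 / 5 = -0.9600%
Σ(r − μ)² = 89.3720; population σ = √(89.3720/5) = 4.2278%
IR = μ / tracking error = -0.9600 / 4.2278 = -0.2271

-0.227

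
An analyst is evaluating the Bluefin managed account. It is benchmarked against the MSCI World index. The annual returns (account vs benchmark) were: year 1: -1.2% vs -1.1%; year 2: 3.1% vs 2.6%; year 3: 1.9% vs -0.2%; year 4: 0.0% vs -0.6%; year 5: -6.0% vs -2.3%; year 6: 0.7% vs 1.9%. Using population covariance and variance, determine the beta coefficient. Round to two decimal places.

r̄p = -0.2500%,  r̄m = 0.0500%
Cov = Σ(rp − r̄p)(rm − r̄m) / 6 = 4.0342
Var(rm) = Σ(rm − r̄m)² / 6 = 2.8758
β = Cov / Var = 4.0342 / 2.8758 = 1.4028

1.40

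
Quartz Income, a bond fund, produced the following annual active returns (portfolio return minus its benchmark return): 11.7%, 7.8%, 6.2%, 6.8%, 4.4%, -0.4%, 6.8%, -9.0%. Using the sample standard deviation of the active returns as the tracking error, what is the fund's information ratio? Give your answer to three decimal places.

μ = (11.7 + 7.8 + 6.2 + 6.8 + 4.4 − 0.4 + 6.8 − 9) / 8 = 4.2875%
Sample σ = √[Σ(r − μ)² / 7] = √[282.1088 / 7] = √40.3013 = 6.3483%
IR = μ / tracking error = 4.2875 / 6.3483 = 0.6754

0.675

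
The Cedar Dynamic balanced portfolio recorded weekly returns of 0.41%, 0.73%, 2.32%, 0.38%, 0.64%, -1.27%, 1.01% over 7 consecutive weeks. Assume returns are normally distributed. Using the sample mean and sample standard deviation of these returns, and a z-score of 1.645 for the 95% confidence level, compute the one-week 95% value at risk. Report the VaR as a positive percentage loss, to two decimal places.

Mean return r̄ = 4.220 / 7 = 0.6029%
Sample σ = √[Σ(r − r̄)² / 6] = √[6.7263 / 6] = √1.1211 = 1.0588%
VaR = −(r̄ − z·σ) = −(0.6029 − 1.645 × 1.0588) = −(-1.1388) = 1.1388%

1.14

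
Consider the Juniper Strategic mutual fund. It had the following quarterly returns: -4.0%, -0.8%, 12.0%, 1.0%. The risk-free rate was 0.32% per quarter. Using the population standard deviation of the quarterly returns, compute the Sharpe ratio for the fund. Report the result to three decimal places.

Mean return μ = 8.20 / 4 = 2.0500%
Σ(r − μ)² = (-4 − 2.0500)² + (-0.8 − 2.0500)² + (12 − 2.0500)² + … = 144.8300
σ = √[144.8300 / 4] = 6.0173%
Sharpe = (μ − rf) / σ = (2.0500 − 0.32) / 6.0173 = 1.7300 / 6.0173 = 0.2875

0.288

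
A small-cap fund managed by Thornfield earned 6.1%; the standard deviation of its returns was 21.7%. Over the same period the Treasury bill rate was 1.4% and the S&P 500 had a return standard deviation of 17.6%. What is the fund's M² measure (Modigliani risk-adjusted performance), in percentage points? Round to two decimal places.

Sharpe = (Rp − Rf) / σp = (6.1% − 1.4%) / 21.7% = 0.2166
M² = Rf + Sharpe × σm = 1.4% + 0.2166 × 17.6% = 5.2122%

5.21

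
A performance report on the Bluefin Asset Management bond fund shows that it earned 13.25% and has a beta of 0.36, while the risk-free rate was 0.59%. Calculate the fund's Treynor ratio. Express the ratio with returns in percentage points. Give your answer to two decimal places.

35.17

Treynor = (Rp − Rf) / β = (13.25% − 0.59%) / 0.36 = 12.66 / 0.36 = 35.1667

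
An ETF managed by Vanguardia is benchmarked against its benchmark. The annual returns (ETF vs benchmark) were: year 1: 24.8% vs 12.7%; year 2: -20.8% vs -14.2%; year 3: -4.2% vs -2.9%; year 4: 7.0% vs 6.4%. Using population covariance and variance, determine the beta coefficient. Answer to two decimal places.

r̄p = 1.7000%,  r̄m = 0.5000%
Cov = Σ(rp − r̄p)(rm − r̄m) / 4 = 165.9750
Var(rm) = Σ(rm − r̄m)² / 4 = 102.8250
β = Cov / Var = 165.9750 / 102.8250 = 1.6142

1.61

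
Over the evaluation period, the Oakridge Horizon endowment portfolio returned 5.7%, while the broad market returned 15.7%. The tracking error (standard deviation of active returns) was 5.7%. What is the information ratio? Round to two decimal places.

-1.75

IR = (Rp − Rb) / TE = (5.7% − 15.7%) / 5.7% = -10.00% / 5.7% = -1.7544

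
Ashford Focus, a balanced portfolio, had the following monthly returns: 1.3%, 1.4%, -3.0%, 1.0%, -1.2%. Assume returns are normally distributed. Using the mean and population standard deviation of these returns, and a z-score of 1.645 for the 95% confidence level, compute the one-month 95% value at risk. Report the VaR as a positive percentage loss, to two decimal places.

2.95

Mean return r̄ = -0.50 / 5 = -0.1000%
Population std dev = √[15.0400 / 5] = 1.7344%
VaR = −(r̄ − z·σ) = −(-0.1000 − 1.645 × 1.7344) = −(-2.9531) = 2.9531%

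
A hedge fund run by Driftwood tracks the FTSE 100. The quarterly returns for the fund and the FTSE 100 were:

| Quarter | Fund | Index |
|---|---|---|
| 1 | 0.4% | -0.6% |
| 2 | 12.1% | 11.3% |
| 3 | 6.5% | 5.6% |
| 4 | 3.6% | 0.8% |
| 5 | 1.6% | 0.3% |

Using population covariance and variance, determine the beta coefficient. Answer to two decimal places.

r̄p = 4.8400%,  r̄m = 3.4800%
Cov = Σ(rp − r̄p)(rm − r̄m) / 5 = 18.4068
Var(rm) = Σ(rm − r̄m)² / 5 = 19.9176
β = Cov / Var = 18.4068 / 19.9176 = 0.9241

0.92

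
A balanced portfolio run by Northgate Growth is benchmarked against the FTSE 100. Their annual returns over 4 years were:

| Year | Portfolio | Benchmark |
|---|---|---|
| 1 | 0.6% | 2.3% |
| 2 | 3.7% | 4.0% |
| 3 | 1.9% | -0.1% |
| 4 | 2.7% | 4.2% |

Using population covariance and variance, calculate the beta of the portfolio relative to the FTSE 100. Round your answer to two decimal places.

r̄p = 2.2250%,  r̄m = 2.6000%
Cov = Σ(rp − r̄p)(rm − r̄m) / 4 = 1.0475
Var(rm) = Σ(rm − r̄m)² / 4 = 2.9750
β = Cov / Var = 1.0475 / 2.9750 = 0.3521

0.35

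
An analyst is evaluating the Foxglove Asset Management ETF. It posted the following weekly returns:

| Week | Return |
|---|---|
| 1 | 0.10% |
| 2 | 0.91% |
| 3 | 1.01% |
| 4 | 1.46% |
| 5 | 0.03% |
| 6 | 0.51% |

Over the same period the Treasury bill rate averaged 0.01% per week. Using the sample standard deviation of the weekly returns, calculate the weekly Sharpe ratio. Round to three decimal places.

1.183

μ = (0.1 + 0.91 + 1.01 + 1.46 + 0.03 + 0.51) / 6 = 0.6700%
Sample std dev = √[1.5574 / 5] = 0.5581%
Sharpe = (μ − rf) / σ = (0.6700 − 0.01) / 0.5581 = 0.6600 / 0.5581 = 1.1826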